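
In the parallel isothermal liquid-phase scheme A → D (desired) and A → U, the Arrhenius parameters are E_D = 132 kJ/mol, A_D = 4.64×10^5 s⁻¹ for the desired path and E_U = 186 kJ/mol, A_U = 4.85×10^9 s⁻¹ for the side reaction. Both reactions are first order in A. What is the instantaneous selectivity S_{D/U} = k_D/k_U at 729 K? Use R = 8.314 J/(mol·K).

0.708

Since both paths have the same order in A, the concentration cancels and S_{D/U} = k_D/k_U = (A_D/A_U)·exp[(E_U−E_D)/(RT)].
(E_U−E_D)/(RT) = (186−132)×10³/(8.314×729) = 54000/6061 = 8.910.
k_D/k_U = (4.64×10^5/4.85×10^9)·exp(8.910) = 9.567×10^-5 × 7402 = 0.708.
Since E_D < E_U, lowering the temperature improves selectivity toward D.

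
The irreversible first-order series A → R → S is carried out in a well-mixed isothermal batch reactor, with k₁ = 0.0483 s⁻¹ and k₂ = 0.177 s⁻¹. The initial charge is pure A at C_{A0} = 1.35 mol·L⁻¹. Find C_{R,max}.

0.226 mol·L⁻¹

At the optimum, C_{R,max}/C_{A0} = (k₁/k₂)^[k₂/(k₂−k₁)].
= (0.0483/0.177)^(0.177/(0.177−0.0483)) = (0.2729)^(1.375) = 0.1676.
C_{R,max} = 0.1676×1.35 = 0.226 mol·L⁻¹.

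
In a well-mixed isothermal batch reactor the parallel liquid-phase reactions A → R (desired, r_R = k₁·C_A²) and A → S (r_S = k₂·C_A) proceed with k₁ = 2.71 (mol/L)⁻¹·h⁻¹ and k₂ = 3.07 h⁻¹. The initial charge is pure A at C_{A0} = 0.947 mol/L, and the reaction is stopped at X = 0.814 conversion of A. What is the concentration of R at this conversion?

0.246 mol/L

C_A = C_{A0}(1−X) = 0.1761 mol/L.
Along a PFR/batch, dC_S/dC_A = −r_S/(r_R+r_S) = −k₂/(k₂+k₁·C_A).
Integrating from C_{A0} to C_A: C_S = (3.07/2.71)·ln[(3.07+2.71·0.947)/(3.07+2.71·0.176)] = 1.133·ln(5.636/3.547) = 0.5246 mol/L.
Then C_R = (C_{A0}−C_A) − C_S = 0.7709 − 0.5246 = 0.2463 mol/L.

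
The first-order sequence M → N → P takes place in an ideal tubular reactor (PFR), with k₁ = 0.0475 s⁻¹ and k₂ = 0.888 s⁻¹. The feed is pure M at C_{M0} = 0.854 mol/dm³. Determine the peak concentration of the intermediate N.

At the optimum, C_{N,max}/C_{M0} = (k₁/k₂)^[k₂/(k₂−k₁)].
= (0.0475/0.888)^(0.888/(0.888−0.0475)) = (0.05349)^(1.057) = 0.04533.
C_{N,max} = 0.04533×0.854 = 0.0387 mol/dm³.

0.0387 mol/dm³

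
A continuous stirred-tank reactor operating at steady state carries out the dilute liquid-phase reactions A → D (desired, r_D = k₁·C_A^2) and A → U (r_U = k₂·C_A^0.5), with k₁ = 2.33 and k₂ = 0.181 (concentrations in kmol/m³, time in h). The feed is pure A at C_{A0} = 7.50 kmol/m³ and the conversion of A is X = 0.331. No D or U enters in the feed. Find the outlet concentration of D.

2.47 kmol/m³

Exit C_A = C_{A0}(1−X) = 7.50×0.669 = 5.018 kmol/m³.
Rates in a CSTR are evaluated at the outlet concentration: r_D = 2.33×5.018^2 = 58.66, r_U = 0.181×5.018^0.5 = 0.4054.
Fraction of consumed A going to D: r_D/(r_D+r_U) = 0.9931.
C_D = 0.9931·C_{A0}·X = 0.9931×7.50×0.331 = 2.47 kmol/m³.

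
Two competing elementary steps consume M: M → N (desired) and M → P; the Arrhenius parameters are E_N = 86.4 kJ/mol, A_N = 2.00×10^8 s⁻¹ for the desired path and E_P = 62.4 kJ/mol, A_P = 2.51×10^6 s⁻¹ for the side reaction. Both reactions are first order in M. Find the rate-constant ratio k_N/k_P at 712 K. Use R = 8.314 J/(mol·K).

Since both paths have the same order in M, the concentration cancels and S_{N/P} = k_N/k_P = (A_N/A_P)·exp[(E_P−E_N)/(RT)].
(E_P−E_N)/(RT) = (62.4−86.4)×10³/(8.314×712) = -24000/5920 = -4.054.
k_N/k_P = (2.00×10^8/2.51×10^6)·exp(-4.054) = 79.68 × 0.01735 = 1.38.

1.38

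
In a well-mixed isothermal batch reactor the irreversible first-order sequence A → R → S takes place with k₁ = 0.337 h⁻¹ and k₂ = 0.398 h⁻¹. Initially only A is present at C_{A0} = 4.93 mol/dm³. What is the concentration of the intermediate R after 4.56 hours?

For first-order series with pure A initially, C_R(t) = k₁C_{A0}/(k₂−k₁)·(e^(−k₁t) − e^(−k₂t)).
e^(−k₁t) = e^(−0.337×4.56) = e^(−1.537) = 0.2151; e^(−k₂t) = e^(−1.815) = 0.1629.
C_R = 0.337×4.93/(0.398−0.337) × (0.2151−0.1629) = 27.24×0.05223 = 1.422 mol/dm³.

1.42 mol/dm³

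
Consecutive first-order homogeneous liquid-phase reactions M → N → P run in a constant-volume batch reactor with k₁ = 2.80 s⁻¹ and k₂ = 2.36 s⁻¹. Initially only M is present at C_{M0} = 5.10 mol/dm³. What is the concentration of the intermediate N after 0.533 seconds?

1.93 mol/dm³

Solving the coupled first-order balances gives C_N(t) = [k₁/(k₂−k₁)]·C_{M0}·(e^(−k₁t) − e^(−k₂t)).
e^(−k₁t) = e^(−2.80×0.533) = e^(−1.492) = 0.2248; e^(−k₂t) = e^(−1.258) = 0.2843.
C_N = 2.80×5.10/(2.36−2.80) × (0.2248−0.2843) = (-32.45)×(-0.05942) = 1.929 mol/dm³.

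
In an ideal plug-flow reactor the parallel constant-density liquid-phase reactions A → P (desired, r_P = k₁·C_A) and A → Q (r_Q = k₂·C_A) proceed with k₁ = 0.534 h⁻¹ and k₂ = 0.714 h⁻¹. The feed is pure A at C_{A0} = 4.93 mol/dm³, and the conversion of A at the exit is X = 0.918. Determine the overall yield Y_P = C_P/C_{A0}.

C_A = C_{A0}(1−X) = 0.4043 mol/dm³.
Both paths are first order in A, so the instantaneous fraction to P is constant: dC_P/d(−C_A) = k₁/(k₁+k₂) = 0.4279.
C_P = 0.4279·(C_{A0}−C_A) = 0.4279×4.526 = 1.94 mol/dm³.
Y_P = C_P/C_{A0} = 1.936/4.93 = 0.393.

0.393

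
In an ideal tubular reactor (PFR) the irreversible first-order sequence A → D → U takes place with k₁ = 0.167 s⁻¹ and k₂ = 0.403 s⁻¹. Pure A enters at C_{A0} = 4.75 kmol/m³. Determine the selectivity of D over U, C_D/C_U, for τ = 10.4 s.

0.160

Solving the coupled first-order balances gives C_D(τ) = [k₁/(k₂−k₁)]·C_{A0}·(e^(−k₁τ) − e^(−k₂τ)).
e^(−k₁τ) = e^(−0.167×10.4) = e^(−1.737) = 0.1761; e^(−k₂τ) = e^(−4.191) = 0.01513.
C_D = 0.167×4.75/(0.403−0.167) × (0.1761−0.01513) = 3.361×0.1610 = 0.5410 kmol/m³.
C_A = C_{A0}e^(−k₁τ) = 0.8364 kmol/m³, so C_U = C_{A0}−C_A−C_D = 3.373 kmol/m³; C_D/C_U = 0.160.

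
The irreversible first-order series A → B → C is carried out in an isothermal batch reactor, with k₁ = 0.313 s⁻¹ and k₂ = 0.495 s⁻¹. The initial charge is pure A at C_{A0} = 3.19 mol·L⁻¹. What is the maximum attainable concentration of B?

0.917 mol·L⁻¹

Evaluating C_B at t_opt = ln(k₂/k₁)/(k₂−k₁) gives C_{B,max}/C_{A0} = (k₁/k₂)^[k₂/(k₂−k₁)].
= (0.313/0.495)^(0.495/(0.495−0.313)) = (0.6323)^(2.720) = 0.2875.
C_{B,max} = 0.2875×3.19 = 0.917 mol·L⁻¹.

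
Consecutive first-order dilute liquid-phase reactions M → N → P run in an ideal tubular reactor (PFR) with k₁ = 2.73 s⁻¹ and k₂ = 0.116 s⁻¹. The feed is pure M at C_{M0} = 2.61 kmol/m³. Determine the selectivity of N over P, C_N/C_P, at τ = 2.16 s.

4.33

The intermediate concentration in a first-order A→B→C sequence is C_N = k₁C_{M0}(e^(−k₁τ) − e^(−k₂τ))/(k₂−k₁).
e^(−k₁τ) = e^(−2.73×2.16) = e^(−5.897) = 0.002748; e^(−k₂τ) = e^(−0.2506) = 0.7784.
C_N = 2.73×2.61/(0.116−2.73) × (0.002748−0.7784) = (-2.726)×(-0.7756) = 2.114 kmol/m³.
C_M = C_{M0}e^(−k₁τ) = 0.007173 kmol/m³, so C_P = C_{M0}−C_M−C_N = 0.4886 kmol/m³; C_N/C_P = 4.33.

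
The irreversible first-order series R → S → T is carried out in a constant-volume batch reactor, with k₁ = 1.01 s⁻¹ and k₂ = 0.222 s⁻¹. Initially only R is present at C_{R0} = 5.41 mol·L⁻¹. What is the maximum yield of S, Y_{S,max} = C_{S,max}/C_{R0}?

0.653

At the optimum, C_{S,max}/C_{R0} = (k₁/k₂)^[k₂/(k₂−k₁)].
= (1.01/0.222)^(0.222/(0.222−1.01)) = (4.550)^(-0.2817) = 0.6526.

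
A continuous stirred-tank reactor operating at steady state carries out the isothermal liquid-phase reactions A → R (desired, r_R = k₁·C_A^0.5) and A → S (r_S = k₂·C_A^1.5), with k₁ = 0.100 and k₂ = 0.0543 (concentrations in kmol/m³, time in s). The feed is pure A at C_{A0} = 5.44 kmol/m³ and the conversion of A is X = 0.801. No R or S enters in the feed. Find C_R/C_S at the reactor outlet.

1.70

Exit C_A = C_{A0}(1−X) = 5.44×0.199 = 1.083 kmol/m³.
In a CSTR the entire volume is at exit conditions, so r_R = 0.100×1.083^0.5 = 0.1040 and r_S = 0.0543×1.083^1.5 = 0.06116.
Overall selectivity = C_R/C_S = r_Rτ/(r_Sτ) = r_R/r_S = 1.70.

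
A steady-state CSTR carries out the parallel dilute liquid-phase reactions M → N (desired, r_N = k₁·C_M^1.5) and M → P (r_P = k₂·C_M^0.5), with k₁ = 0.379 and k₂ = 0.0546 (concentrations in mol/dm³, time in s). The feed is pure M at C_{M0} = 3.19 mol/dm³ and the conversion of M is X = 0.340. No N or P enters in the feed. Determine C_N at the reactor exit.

1.02 mol/dm³

Exit C_M = C_{M0}(1−X) = 3.19×0.660 = 2.105 mol/dm³.
A CSTR operates uniformly at the exit composition, giving r_N = 1.158 and r_P = 0.07922 (each k·C_M^n at C_M = 2.105).
Fraction of consumed M going to N: r_N/(r_N+r_P) = 0.9360.
C_N = 0.9360·C_{M0}·X = 0.9360×3.19×0.340 = 1.02 mol/dm³.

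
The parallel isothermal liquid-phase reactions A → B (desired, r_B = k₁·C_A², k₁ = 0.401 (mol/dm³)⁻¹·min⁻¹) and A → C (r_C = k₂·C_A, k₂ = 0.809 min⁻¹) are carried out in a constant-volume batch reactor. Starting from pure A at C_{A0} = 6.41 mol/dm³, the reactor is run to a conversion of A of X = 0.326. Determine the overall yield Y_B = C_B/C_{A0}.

C_A = C_{A0}(1−X) = 4.320 mol/dm³.
Along a PFR/batch, dC_C/dC_A = −r_C/(r_B+r_C) = −k₂/(k₂+k₁·C_A).
Integrating from C_{A0} to C_A: C_C = (0.809/0.401)·ln[(0.809+0.401·6.41)/(0.809+0.401·4.32)] = 2.017·ln(3.379/2.541) = 0.5749 mol/dm³.
Then C_B = (C_{A0}−C_A) − C_C = 2.090 − 0.5749 = 1.515 mol/dm³.
Y_B = C_B/C_{A0} = 1.515/6.41 = 0.236.

0.236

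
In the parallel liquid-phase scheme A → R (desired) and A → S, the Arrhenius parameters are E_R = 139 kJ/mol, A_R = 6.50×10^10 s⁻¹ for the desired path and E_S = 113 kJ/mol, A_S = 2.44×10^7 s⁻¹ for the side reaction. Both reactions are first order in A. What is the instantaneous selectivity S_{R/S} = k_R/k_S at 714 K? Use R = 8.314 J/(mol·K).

With equal orders, S_{R/S} = k_R/k_S = (A_R/A_S)·exp[(E_S−E_R)/(RT)].
(E_S−E_R)/(RT) = (113−139)×10³/(8.314×714) = -26000/5936 = -4.380.
k_R/k_S = (6.50×10^10/2.44×10^7)·exp(-4.380) = 2664 × 0.01253 = 33.4.
Since E_R > E_S, raising the temperature improves selectivity toward R.

33.4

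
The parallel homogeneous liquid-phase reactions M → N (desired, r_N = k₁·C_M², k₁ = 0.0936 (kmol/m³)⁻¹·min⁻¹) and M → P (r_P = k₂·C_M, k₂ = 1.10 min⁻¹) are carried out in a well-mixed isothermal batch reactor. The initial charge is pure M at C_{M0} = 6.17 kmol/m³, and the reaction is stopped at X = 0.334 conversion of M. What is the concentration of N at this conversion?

0.625 kmol/m³

C_M = C_{M0}(1−X) = 4.109 kmol/m³.
Along a PFR/batch, dC_P/dC_M = −r_P/(r_N+r_P) = −k₂/(k₂+k₁·C_M).
Integrating from C_{M0} to C_M: C_P = (1.10/0.0936)·ln[(1.10+0.0936·6.17)/(1.10+0.0936·4.11)] = 11.75·ln(1.678/1.485) = 1.436 kmol/m³.
Then C_N = (C_{M0}−C_M) − C_P = 2.061 − 1.436 = 0.6252 kmol/m³.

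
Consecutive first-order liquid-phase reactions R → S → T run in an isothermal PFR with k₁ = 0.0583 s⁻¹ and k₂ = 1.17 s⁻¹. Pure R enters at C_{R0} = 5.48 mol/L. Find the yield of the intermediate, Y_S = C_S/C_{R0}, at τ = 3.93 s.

The intermediate concentration in a first-order A→B→C sequence is C_S = k₁C_{R0}(e^(−k₁τ) − e^(−k₂τ))/(k₂−k₁).
e^(−k₁τ) = e^(−0.0583×3.93) = e^(−0.2291) = 0.7952; e^(−k₂τ) = e^(−4.598) = 0.01007.
C_S = 0.0583×5.48/(1.17−0.0583) × (0.7952−0.01007) = 0.2874×0.7852 = 0.2256 mol/L.
Y_S = C_S/C_{R0} = 0.2256/5.48 = 0.0412.

0.0412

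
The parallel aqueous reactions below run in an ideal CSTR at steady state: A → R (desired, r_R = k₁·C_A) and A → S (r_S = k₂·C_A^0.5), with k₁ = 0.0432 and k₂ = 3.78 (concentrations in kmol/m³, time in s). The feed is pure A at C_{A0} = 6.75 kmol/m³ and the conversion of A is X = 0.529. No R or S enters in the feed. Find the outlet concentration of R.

0.0713 kmol/m³

Exit C_A = C_{A0}(1−X) = 6.75×0.471 = 3.179 kmol/m³.
Rates in a CSTR are evaluated at the outlet concentration: r_R = 0.0432×3.179 = 0.1373, r_S = 3.78×3.179^0.5 = 6.740.
Fraction of consumed A going to R: r_R/(r_R+r_S) = 0.01997.
C_R = 0.01997·C_{A0}·X = 0.01997×6.75×0.529 = 0.0713 kmol/m³.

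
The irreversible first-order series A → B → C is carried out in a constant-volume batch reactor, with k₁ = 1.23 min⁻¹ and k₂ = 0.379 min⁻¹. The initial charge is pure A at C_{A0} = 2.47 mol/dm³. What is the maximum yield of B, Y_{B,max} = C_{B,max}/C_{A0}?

0.592

For a first-order series the maximum intermediate yield is C_{B,max}/C_{A0} = (k₁/k₂)^[k₂/(k₂−k₁)].
= (1.23/0.379)^(0.379/(0.379−1.23)) = (3.245)^(-0.4454) = 0.5920.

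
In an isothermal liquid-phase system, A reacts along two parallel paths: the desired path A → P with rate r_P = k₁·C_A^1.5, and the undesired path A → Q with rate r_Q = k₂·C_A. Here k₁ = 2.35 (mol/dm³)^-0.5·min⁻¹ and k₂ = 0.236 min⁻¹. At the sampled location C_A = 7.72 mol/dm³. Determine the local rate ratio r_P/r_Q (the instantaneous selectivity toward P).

S_{P/Q} = r_P/r_Q = (k₁·C_A^1.5)/(k₂·C_A) = (k₁/k₂)·C_A^0.5.
= (2.35×7.720^1.5) / (0.236×7.720) = 50.41/1.822 = 27.7.

27.7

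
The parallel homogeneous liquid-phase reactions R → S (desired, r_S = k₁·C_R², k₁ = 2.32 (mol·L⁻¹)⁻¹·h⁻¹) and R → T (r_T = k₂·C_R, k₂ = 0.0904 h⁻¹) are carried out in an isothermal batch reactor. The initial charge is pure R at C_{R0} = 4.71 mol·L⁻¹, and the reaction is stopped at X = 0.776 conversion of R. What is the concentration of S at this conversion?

3.60 mol·L⁻¹

C_R = C_{R0}(1−X) = 1.055 mol·L⁻¹.
Along a PFR/batch, dC_T/dC_R = −r_T/(r_S+r_T) = −k₂/(k₂+k₁·C_R).
Integrating from C_{R0} to C_R: C_T = (0.0904/2.32)·ln[(0.0904+2.32·4.71)/(0.0904+2.32·1.06)] = 0.03897·ln(11.02/2.538) = 0.05720 mol·L⁻¹.
Then C_S = (C_{R0}−C_R) − C_T = 3.655 − 0.05720 = 3.598 mol·L⁻¹.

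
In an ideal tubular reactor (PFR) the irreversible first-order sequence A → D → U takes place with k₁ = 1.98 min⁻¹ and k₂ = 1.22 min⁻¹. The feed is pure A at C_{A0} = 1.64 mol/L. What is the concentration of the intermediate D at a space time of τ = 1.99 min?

0.294 mol/L

For first-order series with pure A initially, C_D(τ) = k₁C_{A0}/(k₂−k₁)·(e^(−k₁τ) − e^(−k₂τ)).
e^(−k₁τ) = e^(−1.98×1.99) = e^(−3.940) = 0.01944; e^(−k₂τ) = e^(−2.428) = 0.08823.
C_D = 1.98×1.64/(1.22−1.98) × (0.01944−0.08823) = (-4.273)×(-0.06879) = 0.2939 mol/L.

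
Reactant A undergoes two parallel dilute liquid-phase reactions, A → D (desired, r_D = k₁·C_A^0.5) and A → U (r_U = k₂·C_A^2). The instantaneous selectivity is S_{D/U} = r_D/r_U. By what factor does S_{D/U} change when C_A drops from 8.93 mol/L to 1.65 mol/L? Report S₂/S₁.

S_{D/U} = (k₁/k₂)·C_A^-1.5, so S₂/S₁ = (C_{A,2}/C_{A,1})^-1.5.
= (1.65/8.93)^(-1.5) = (0.1848)^(-1.5) = 12.6.
Selectivity toward D rises as C_A falls — low-concentration operation is favoured.

12.6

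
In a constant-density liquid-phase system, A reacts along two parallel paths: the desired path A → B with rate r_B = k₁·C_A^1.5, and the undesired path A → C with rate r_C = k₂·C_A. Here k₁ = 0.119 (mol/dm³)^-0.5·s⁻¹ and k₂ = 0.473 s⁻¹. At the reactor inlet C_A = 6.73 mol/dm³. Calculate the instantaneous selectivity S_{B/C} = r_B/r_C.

S_{B/C} = r_B/r_C = (k₁·C_A^1.5)/(k₂·C_A) = (k₁/k₂)·C_A^0.5.
= (0.119×6.730^1.5) / (0.473×6.730) = 2.078/3.183 = 0.653.

0.653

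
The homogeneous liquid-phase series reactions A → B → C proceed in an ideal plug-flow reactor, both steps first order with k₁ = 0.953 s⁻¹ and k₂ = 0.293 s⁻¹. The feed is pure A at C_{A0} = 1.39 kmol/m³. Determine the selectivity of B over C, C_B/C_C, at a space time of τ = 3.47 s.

0.951

For first-order series with pure A initially, C_B(τ) = k₁C_{A0}/(k₂−k₁)·(e^(−k₁τ) − e^(−k₂τ)).
e^(−k₁τ) = e^(−0.953×3.47) = e^(−3.307) = 0.03663; e^(−k₂τ) = e^(−1.017) = 0.3618.
C_B = 0.953×1.39/(0.293−0.953) × (0.03663−0.3618) = (-2.007)×(-0.3252) = 0.6526 kmol/m³.
C_A = C_{A0}e^(−k₁τ) = 0.05091 kmol/m³, so C_C = C_{A0}−C_A−C_B = 0.6865 kmol/m³; C_B/C_C = 0.951.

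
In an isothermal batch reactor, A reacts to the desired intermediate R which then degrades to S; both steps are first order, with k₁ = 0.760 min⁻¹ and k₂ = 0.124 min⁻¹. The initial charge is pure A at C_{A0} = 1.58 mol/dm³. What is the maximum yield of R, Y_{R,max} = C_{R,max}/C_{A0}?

0.702

At the optimum, C_{R,max}/C_{A0} = (k₁/k₂)^[k₂/(k₂−k₁)].
= (0.760/0.124)^(0.124/(0.124−0.760)) = (6.129)^(-0.1950) = 0.7022.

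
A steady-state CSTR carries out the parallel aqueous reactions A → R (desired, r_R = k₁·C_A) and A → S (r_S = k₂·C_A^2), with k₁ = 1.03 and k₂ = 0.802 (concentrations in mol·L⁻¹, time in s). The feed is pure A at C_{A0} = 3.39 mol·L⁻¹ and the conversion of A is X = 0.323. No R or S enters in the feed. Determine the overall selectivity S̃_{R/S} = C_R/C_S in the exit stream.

Exit C_A = C_{A0}(1−X) = 3.39×0.677 = 2.295 mol·L⁻¹.
Rates in a CSTR are evaluated at the outlet concentration: r_R = 1.03×2.295 = 2.364, r_S = 0.802×2.295^2 = 4.224.
Overall selectivity = C_R/C_S = r_Rτ/(r_Sτ) = r_R/r_S = 0.560.

0.560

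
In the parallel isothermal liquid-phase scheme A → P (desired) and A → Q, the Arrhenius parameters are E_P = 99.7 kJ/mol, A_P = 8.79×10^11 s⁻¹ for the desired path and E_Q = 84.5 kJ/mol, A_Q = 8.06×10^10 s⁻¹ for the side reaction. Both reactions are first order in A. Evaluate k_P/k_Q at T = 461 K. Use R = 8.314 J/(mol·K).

0.207

With equal orders, S_{P/Q} = k_P/k_Q = (A_P/A_Q)·exp[(E_Q−E_P)/(RT)].
(E_Q−E_P)/(RT) = (84.5−99.7)×10³/(8.314×461) = -15200/3833 = -3.966.
k_P/k_Q = (8.79×10^11/8.06×10^10)·exp(-3.966) = 10.91 × 0.01895 = 0.207.
Since E_P > E_Q, raising the temperature improves selectivity toward P.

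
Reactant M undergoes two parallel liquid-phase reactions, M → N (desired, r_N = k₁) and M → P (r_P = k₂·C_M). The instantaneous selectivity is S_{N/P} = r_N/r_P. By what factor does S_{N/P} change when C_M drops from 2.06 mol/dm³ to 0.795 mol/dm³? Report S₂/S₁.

S_{N/P} = (k₁/k₂)·C_M⁻¹, so S₂/S₁ = (C_{M,2}/C_{M,1})⁻¹.
= 2.06/0.795 = 2.59.

2.59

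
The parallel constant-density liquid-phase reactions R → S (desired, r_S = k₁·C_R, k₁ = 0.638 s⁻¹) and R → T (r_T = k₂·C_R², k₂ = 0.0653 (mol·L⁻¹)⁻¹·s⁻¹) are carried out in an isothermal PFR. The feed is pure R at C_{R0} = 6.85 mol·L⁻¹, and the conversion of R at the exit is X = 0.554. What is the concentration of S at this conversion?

C_R = C_{R0}(1−X) = 3.055 mol·L⁻¹.
Along a PFR/batch, dC_S/dC_R = −r_S/(r_S+r_T) = −k₁/(k₁+k₂·C_R).
Integrating from C_{R0} to C_R: C_S = (0.638/0.0653)·ln[(0.638+0.0653·6.85)/(0.638+0.0653·3.06)] = 9.770·ln(1.085/0.8375) = 2.532 mol·L⁻¹.

2.53 mol·L⁻¹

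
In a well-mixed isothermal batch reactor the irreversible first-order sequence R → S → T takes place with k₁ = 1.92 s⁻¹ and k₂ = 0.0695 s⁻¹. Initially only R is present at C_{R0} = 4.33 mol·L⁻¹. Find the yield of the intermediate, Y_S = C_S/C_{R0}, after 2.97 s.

0.841

For first-order series with pure R initially, C_S(t) = k₁C_{R0}/(k₂−k₁)·(e^(−k₁t) − e^(−k₂t)).
e^(−k₁t) = e^(−1.92×2.97) = e^(−5.702) = 0.003338; e^(−k₂t) = e^(−0.2064) = 0.8135.
C_S = 1.92×4.33/(0.0695−1.92) × (0.003338−0.8135) = (-4.493)×(-0.8102) = 3.640 mol·L⁻¹.
Y_S = C_S/C_{R0} = 3.640/4.33 = 0.841.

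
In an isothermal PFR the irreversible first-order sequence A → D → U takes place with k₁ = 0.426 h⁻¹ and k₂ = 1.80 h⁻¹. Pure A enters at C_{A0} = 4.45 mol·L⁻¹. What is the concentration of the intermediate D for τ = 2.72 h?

The intermediate concentration in a first-order A→B→C sequence is C_D = k₁C_{A0}(e^(−k₁τ) − e^(−k₂τ))/(k₂−k₁).
e^(−k₁τ) = e^(−0.426×2.72) = e^(−1.159) = 0.3139; e^(−k₂τ) = e^(−4.896) = 0.007476.
C_D = 0.426×4.45/(1.80−0.426) × (0.3139−0.007476) = 1.380×0.3064 = 0.4228 mol·L⁻¹.

0.423 mol·L⁻¹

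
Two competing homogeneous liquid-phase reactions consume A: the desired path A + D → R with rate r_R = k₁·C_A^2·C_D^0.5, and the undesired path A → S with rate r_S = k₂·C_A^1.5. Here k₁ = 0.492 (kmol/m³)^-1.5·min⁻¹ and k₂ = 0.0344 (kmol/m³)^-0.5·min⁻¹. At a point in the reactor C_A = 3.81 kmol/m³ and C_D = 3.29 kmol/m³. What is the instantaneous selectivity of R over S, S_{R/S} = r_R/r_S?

S_{R/S} = r_R/r_S = (k₁·C_A^2·C_D^0.5)/(k₂·C_A^1.5) = (k₁/k₂)·C_A^0.5·C_D^0.5.
= (0.492×3.810^2×3.290^0.5) / (0.0344×3.810^1.5) = 12.95/0.2558 = 50.6.
Since the desired path is higher order in A, keeping C_A high (PFR or concentrated feed) favours R.

50.6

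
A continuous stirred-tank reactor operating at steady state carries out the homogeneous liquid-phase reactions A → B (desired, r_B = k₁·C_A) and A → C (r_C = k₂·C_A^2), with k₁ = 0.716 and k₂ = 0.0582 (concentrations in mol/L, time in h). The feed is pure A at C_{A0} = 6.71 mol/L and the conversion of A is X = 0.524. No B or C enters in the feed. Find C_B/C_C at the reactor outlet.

Exit C_A = C_{A0}(1−X) = 6.71×0.476 = 3.194 mol/L.
Rates in a CSTR are evaluated at the outlet concentration: r_B = 0.716×3.194 = 2.287, r_C = 0.0582×3.194^2 = 0.5937.
Overall selectivity = C_B/C_C = r_Bτ/(r_Cτ) = r_B/r_C = 3.85.

3.85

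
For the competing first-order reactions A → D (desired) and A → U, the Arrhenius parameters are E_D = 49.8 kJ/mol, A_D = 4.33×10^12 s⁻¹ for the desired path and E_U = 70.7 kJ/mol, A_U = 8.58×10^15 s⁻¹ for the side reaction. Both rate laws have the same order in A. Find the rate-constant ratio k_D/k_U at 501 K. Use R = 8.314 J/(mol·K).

0.0762

Since both paths have the same order in A, the concentration cancels and S_{D/U} = k_D/k_U = (A_D/A_U)·exp[(E_U−E_D)/(RT)].
(E_U−E_D)/(RT) = (70.7−49.8)×10³/(8.314×501) = 20900/4165 = 5.018.
k_D/k_U = (4.33×10^12/8.58×10^15)·exp(5.018) = 5.047×10^-4 × 151.1 = 0.0762.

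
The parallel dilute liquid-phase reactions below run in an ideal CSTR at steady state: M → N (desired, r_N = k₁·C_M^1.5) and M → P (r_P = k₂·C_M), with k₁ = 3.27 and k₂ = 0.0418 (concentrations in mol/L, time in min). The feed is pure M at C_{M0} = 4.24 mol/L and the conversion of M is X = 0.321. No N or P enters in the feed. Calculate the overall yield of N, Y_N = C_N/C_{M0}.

0.319

Exit C_M = C_{M0}(1−X) = 4.24×0.679 = 2.879 mol/L.
A CSTR operates uniformly at the exit composition, giving r_N = 15.97 and r_P = 0.1203 (each k·C_M^n at C_M = 2.879).
Fraction of consumed M going to N: r_N/(r_N+r_P) = 0.9925.
C_N = 0.9925·C_{M0}·X = 0.9925×4.24×0.321 = 1.35 mol/L; Y_N = C_N/C_{M0} = 0.319.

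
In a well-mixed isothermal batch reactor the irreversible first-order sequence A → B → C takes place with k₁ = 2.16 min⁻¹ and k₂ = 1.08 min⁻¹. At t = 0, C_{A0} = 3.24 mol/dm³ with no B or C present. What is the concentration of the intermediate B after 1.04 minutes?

For first-order series with pure A initially, C_B(t) = k₁C_{A0}/(k₂−k₁)·(e^(−k₁t) − e^(−k₂t)).
e^(−k₁t) = e^(−2.16×1.04) = e^(−2.246) = 0.1058; e^(−k₂t) = e^(−1.123) = 0.3252.
C_B = 2.16×3.24/(1.08−2.16) × (0.1058−0.3252) = (-6.480)×(-0.2195) = 1.422 mol/dm³.

1.42 mol/dm³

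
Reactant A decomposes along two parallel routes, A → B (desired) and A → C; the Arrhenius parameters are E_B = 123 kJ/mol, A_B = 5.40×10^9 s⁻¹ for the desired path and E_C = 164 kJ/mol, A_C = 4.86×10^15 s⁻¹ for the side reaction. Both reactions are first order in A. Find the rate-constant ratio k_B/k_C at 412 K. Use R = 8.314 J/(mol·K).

0.175

With equal orders, S_{B/C} = k_B/k_C = (A_B/A_C)·exp[(E_C−E_B)/(RT)].
(E_C−E_B)/(RT) = (164−123)×10³/(8.314×412) = 41000/3425 = 11.97.
k_B/k_C = (5.40×10^9/4.86×10^15)·exp(11.97) = 1.111×10^-6 × 1.579×10^5 = 0.175.
Since E_B < E_C, lowering the temperature improves selectivity toward B.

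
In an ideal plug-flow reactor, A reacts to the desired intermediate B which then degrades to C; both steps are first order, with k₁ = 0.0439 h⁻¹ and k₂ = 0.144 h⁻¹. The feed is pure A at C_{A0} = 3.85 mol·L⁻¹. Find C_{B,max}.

0.697 mol·L⁻¹

Evaluating C_B at τ_opt = ln(k₂/k₁)/(k₂−k₁) gives C_{B,max}/C_{A0} = (k₁/k₂)^[k₂/(k₂−k₁)].
= (0.0439/0.144)^(0.144/(0.144−0.0439)) = (0.3049)^(1.439) = 0.1811.
C_{B,max} = 0.1811×3.85 = 0.697 mol·L⁻¹.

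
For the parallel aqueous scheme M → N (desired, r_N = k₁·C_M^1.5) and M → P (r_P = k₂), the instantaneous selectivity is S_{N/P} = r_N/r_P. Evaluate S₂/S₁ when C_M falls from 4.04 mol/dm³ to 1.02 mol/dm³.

S_{N/P} = (k₁/k₂)·C_M^1.5, so S₂/S₁ = (C_{M,2}/C_{M,1})^1.5.
= (1.02/4.04)^1.5 = (0.2525)^1.5 = 0.127.

0.127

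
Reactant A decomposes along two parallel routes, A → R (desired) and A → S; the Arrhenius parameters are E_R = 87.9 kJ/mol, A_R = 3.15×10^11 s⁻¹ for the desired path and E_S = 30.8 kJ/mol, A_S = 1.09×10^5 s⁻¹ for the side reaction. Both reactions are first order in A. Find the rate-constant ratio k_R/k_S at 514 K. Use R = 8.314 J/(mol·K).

With equal orders, S_{R/S} = k_R/k_S = (A_R/A_S)·exp[(E_S−E_R)/(RT)].
(E_S−E_R)/(RT) = (30.8−87.9)×10³/(8.314×514) = -57100/4273 = -13.36.
k_R/k_S = (3.15×10^11/1.09×10^5)·exp(-13.36) = 2.890×10^6 × 1.574×10^-6 = 4.55.

4.55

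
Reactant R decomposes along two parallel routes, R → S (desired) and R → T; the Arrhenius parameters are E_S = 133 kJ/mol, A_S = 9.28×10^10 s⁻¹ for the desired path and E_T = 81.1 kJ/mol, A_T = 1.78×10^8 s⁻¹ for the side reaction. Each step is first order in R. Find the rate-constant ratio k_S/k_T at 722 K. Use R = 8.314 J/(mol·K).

Since both paths have the same order in R, the concentration cancels and S_{S/T} = k_S/k_T = (A_S/A_T)·exp[(E_T−E_S)/(RT)].
(E_T−E_S)/(RT) = (81.1−133)×10³/(8.314×722) = -51900/6003 = -8.646.
k_S/k_T = (9.28×10^10/1.78×10^8)·exp(-8.646) = 521.3 × 1.758×10^-4 = 0.0917.

0.0917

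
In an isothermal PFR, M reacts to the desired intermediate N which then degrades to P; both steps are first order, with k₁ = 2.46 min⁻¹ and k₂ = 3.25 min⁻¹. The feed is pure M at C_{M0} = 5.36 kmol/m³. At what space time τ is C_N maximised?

0.353 min

The intermediate peaks when r₁ = r₂, i.e. k₁e^(−k₁τ) = k₂e^(−k₂τ), giving τ_opt = ln(k₂/k₁)/(k₂−k₁).
= ln(3.25/2.46)/(3.25−2.46) = ln(1.321)/0.7900 = 0.2785/0.7900 = 0.353 min.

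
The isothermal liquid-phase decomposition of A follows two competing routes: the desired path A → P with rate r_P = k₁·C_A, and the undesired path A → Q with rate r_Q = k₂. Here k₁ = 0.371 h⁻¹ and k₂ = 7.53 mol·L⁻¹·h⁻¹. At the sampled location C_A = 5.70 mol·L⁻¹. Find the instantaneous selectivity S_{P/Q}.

0.281

S_{P/Q} = r_P/r_Q = (k₁·C_A)/(k₂) = (k₁/k₂)·C_A.
= (0.371×5.700) / (7.53) = 2.115/7.530 = 0.281.
Since the desired path is higher order in A, keeping C_A high (PFR or concentrated feed) favours P.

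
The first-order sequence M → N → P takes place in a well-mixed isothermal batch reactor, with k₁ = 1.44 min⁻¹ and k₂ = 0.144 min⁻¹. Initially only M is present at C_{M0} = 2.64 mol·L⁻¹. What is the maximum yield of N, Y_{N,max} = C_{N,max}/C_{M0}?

0.774

Evaluating C_N at t_opt = ln(k₂/k₁)/(k₂−k₁) gives C_{N,max}/C_{M0} = (k₁/k₂)^[k₂/(k₂−k₁)].
= (1.44/0.144)^(0.144/(0.144−1.44)) = (10.00)^(-0.1111) = 0.7743.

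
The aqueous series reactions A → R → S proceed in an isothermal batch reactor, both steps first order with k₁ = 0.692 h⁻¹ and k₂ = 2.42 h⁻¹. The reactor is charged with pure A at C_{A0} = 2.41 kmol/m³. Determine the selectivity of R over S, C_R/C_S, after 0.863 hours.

0.612

Solving the coupled first-order balances gives C_R(t) = [k₁/(k₂−k₁)]·C_{A0}·(e^(−k₁t) − e^(−k₂t)).
e^(−k₁t) = e^(−0.692×0.863) = e^(−0.5972) = 0.5504; e^(−k₂t) = e^(−2.088) = 0.1239.
C_R = 0.692×2.41/(2.42−0.692) × (0.5504−0.1239) = 0.9651×0.4265 = 0.4116 kmol/m³.
C_A = C_{A0}e^(−k₁t) = 1.326 kmol/m³, so C_S = C_{A0}−C_A−C_R = 0.6721 kmol/m³; C_R/C_S = 0.612.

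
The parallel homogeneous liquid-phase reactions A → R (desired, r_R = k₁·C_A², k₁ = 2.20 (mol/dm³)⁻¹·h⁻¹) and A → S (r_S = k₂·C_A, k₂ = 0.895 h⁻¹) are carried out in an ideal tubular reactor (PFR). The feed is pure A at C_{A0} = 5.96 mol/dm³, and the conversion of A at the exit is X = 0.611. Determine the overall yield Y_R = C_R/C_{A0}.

C_A = C_{A0}(1−X) = 2.318 mol/dm³.
Along a PFR/batch, dC_S/dC_A = −r_S/(r_R+r_S) = −k₂/(k₂+k₁·C_A).
Integrating from C_{A0} to C_A: C_S = (0.895/2.20)·ln[(0.895+2.20·5.96)/(0.895+2.20·2.32)] = 0.4068·ln(14.01/5.996) = 0.3452 mol/dm³.
Then C_R = (C_{A0}−C_A) − C_S = 3.642 − 0.3452 = 3.296 mol/dm³.
Y_R = C_R/C_{A0} = 3.296/5.96 = 0.553.

0.553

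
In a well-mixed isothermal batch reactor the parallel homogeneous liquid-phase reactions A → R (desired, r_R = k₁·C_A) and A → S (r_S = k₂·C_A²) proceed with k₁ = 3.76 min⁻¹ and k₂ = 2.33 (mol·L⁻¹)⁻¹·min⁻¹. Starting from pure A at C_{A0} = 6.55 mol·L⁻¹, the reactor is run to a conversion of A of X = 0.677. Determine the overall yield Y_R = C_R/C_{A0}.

C_A = C_{A0}(1−X) = 2.116 mol·L⁻¹.
Along a PFR/batch, dC_R/dC_A = −r_R/(r_R+r_S) = −k₁/(k₁+k₂·C_A).
Integrating from C_{A0} to C_A: C_R = (3.76/2.33)·ln[(3.76+2.33·6.55)/(3.76+2.33·2.12)] = 1.614·ln(19.02/8.689) = 1.264 mol·L⁻¹.
Y_R = C_R/C_{A0} = 1.264/6.55 = 0.193.

0.193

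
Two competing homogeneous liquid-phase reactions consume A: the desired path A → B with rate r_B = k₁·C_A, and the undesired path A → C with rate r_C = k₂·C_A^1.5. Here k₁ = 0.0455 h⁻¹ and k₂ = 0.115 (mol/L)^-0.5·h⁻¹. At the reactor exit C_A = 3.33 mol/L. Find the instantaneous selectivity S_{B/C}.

S_{B/C} = r_B/r_C = (k₁·C_A)/(k₂·C_A^1.5) = (k₁/k₂)·C_A^-0.5.
= (0.0455×3.330) / (0.115×3.330^1.5) = 0.1515/0.6988 = 0.217.
The undesired path is higher order in A, so low C_A (CSTR or dilute feed) favours B.

0.217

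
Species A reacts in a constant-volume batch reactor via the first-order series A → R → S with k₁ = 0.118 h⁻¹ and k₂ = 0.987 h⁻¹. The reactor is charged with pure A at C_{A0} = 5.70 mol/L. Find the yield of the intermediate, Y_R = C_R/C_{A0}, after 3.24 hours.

Solving the coupled first-order balances gives C_R(t) = [k₁/(k₂−k₁)]·C_{A0}·(e^(−k₁t) − e^(−k₂t)).
e^(−k₁t) = e^(−0.118×3.24) = e^(−0.3823) = 0.6823; e^(−k₂t) = e^(−3.198) = 0.04085.
C_R = 0.118×5.70/(0.987−0.118) × (0.6823−0.04085) = 0.7740×0.6414 = 0.4965 mol/L.
Y_R = C_R/C_{A0} = 0.4965/5.70 = 0.0871.

0.0871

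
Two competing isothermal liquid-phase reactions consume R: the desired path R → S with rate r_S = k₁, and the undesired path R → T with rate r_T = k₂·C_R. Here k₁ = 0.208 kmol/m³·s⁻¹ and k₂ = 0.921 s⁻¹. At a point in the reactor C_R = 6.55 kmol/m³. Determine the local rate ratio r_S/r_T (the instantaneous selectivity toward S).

S_{S/T} = r_S/r_T = (k₁)/(k₂·C_R) = (k₁/k₂)·C_R⁻¹.
= (0.208) / (0.921×6.550) = 0.2080/6.033 = 0.0345.
The undesired path is higher order in R, so low C_R (CSTR or dilute feed) favours S.

0.0345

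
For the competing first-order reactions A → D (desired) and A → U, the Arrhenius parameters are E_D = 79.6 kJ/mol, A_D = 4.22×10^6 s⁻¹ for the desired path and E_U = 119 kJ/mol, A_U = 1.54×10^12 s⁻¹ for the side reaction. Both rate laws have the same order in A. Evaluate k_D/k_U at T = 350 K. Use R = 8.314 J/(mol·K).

2.08

Since both paths have the same order in A, the concentration cancels and S_{D/U} = k_D/k_U = (A_D/A_U)·exp[(E_U−E_D)/(RT)].
(E_U−E_D)/(RT) = (119−79.6)×10³/(8.314×350) = 39400/2910 = 13.54.
k_D/k_U = (4.22×10^6/1.54×10^12)·exp(13.54) = 2.740×10^-6 × 7.592×10^5 = 2.08.
Since E_D < E_U, lowering the temperature improves selectivity toward D.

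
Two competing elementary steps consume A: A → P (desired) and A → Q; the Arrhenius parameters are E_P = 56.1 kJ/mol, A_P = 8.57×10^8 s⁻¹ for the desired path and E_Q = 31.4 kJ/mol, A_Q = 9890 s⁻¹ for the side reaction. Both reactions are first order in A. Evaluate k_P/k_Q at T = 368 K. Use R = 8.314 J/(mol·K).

With equal orders, S_{P/Q} = k_P/k_Q = (A_P/A_Q)·exp[(E_Q−E_P)/(RT)].
(E_Q−E_P)/(RT) = (31.4−56.1)×10³/(8.314×368) = -24700/3060 = -8.073.
k_P/k_Q = (8.57×10^8/9890)·exp(-8.073) = 86653 × 3.118×10^-4 = 27.0.

27.0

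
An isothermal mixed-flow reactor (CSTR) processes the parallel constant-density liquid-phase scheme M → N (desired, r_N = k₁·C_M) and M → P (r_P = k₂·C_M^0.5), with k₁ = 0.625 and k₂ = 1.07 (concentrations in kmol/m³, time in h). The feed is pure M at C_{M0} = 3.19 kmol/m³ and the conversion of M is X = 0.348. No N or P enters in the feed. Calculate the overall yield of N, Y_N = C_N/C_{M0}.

Exit C_M = C_{M0}(1−X) = 3.19×0.652 = 2.080 kmol/m³.
In a CSTR the entire volume is at exit conditions, so r_N = 0.625×2.080 = 1.300 and r_P = 1.07×2.080^0.5 = 1.543.
Fraction of consumed M going to N: r_N/(r_N+r_P) = 0.4572.
C_N = 0.4572·C_{M0}·X = 0.4572×3.19×0.348 = 0.508 kmol/m³; Y_N = C_N/C_{M0} = 0.159.

0.159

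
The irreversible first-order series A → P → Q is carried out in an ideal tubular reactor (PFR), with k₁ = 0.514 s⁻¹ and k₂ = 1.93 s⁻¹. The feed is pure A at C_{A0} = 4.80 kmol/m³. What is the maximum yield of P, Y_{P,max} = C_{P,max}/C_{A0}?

Evaluating C_P at τ_opt = ln(k₂/k₁)/(k₂−k₁) gives C_{P,max}/C_{A0} = (k₁/k₂)^[k₂/(k₂−k₁)].
= (0.514/1.93)^(1.93/(1.93−0.514)) = (0.2663)^(1.363) = 0.1648.

0.165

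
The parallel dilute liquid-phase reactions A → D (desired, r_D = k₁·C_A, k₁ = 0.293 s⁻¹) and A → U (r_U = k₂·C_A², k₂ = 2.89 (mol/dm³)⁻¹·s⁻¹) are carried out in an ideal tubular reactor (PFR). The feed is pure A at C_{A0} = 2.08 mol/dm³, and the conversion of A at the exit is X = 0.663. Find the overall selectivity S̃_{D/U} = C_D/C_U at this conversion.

C_A = C_{A0}(1−X) = 0.7010 mol/dm³.
Along a PFR/batch, dC_D/dC_A = −r_D/(r_D+r_U) = −k₁/(k₁+k₂·C_A).
Integrating from C_{A0} to C_A: C_D = (0.293/2.89)·ln[(0.293+2.89·2.08)/(0.293+2.89·0.701)] = 0.1014·ln(6.304/2.319) = 0.1014 mol/dm³.
C_U = (C_{A0}−C_A)−C_D = 1.278 mol/dm³; S̃_{D/U} = 0.1014/1.278 = 0.0794.

0.0794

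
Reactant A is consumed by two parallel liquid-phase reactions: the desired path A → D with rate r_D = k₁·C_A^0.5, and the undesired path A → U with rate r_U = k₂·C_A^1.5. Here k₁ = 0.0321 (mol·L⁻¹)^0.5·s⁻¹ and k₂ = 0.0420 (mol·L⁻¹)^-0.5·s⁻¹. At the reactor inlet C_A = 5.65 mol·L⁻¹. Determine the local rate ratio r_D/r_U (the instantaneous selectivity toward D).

S_{D/U} = r_D/r_U = (k₁·C_A^0.5)/(k₂·C_A^1.5) = (k₁/k₂)·C_A⁻¹.
= (0.0321×5.650^0.5) / (0.0420×5.650^1.5) = 0.07630/0.5641 = 0.135.

0.135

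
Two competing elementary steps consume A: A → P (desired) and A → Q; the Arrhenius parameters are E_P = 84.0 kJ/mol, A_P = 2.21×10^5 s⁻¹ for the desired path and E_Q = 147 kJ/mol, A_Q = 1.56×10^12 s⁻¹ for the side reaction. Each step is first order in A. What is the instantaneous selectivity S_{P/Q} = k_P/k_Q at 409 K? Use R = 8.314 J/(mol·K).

15.8

Since both paths have the same order in A, the concentration cancels and S_{P/Q} = k_P/k_Q = (A_P/A_Q)·exp[(E_Q−E_P)/(RT)].
(E_Q−E_P)/(RT) = (147−84.0)×10³/(8.314×409) = 63000/3400 = 18.53.
k_P/k_Q = (2.21×10^5/1.56×10^12)·exp(18.53) = 1.417×10^-7 × 1.112×10^8 = 15.8.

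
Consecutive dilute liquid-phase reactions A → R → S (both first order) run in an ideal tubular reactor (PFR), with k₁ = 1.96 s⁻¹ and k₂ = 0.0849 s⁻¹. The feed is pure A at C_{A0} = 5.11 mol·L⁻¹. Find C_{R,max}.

4.43 mol·L⁻¹

Evaluating C_R at τ_opt = ln(k₂/k₁)/(k₂−k₁) gives C_{R,max}/C_{A0} = (k₁/k₂)^[k₂/(k₂−k₁)].
= (1.96/0.0849)^(0.0849/(0.0849−1.96)) = (23.09)^(-0.04528) = 0.8675.
C_{R,max} = 0.8675×5.11 = 4.43 mol·L⁻¹.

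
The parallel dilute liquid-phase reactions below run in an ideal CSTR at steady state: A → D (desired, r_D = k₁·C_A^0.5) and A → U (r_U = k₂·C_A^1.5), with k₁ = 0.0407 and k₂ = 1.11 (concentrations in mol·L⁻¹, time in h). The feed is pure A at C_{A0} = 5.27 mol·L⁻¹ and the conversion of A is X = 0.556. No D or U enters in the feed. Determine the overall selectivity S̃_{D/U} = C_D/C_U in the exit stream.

Exit C_A = C_{A0}(1−X) = 5.27×0.444 = 2.340 mol·L⁻¹.
Rates in a CSTR are evaluated at the outlet concentration: r_D = 0.0407×2.340^0.5 = 0.06226, r_U = 1.11×2.340^1.5 = 3.973.
Overall selectivity = C_D/C_U = r_Dτ/(r_Uτ) = r_D/r_U = 0.0157.

0.0157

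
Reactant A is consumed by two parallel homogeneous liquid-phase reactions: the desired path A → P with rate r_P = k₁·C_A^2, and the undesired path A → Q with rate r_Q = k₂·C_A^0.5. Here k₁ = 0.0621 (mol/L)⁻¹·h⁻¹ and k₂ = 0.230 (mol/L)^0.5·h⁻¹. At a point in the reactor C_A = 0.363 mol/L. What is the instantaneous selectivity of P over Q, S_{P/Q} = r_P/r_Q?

S_{P/Q} = r_P/r_Q = (k₁·C_A^2)/(k₂·C_A^0.5) = (k₁/k₂)·C_A^1.5.
= (0.0621×0.3630^2) / (0.230×0.3630^0.5) = 0.008183/0.1386 = 0.0591.

0.0591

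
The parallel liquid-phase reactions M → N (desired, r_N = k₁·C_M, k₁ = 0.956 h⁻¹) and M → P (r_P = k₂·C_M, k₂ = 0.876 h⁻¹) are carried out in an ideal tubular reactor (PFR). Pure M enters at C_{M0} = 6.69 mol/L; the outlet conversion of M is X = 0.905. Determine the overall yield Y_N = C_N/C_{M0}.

C_M = C_{M0}(1−X) = 0.6355 mol/L.
Both paths are first order in M, so the instantaneous fraction to N is constant: dC_N/d(−C_M) = k₁/(k₁+k₂) = 0.5218.
C_N = 0.5218·(C_{M0}−C_M) = 0.5218×6.054 = 3.16 mol/L.
Y_N = C_N/C_{M0} = 3.159/6.69 = 0.472.

0.472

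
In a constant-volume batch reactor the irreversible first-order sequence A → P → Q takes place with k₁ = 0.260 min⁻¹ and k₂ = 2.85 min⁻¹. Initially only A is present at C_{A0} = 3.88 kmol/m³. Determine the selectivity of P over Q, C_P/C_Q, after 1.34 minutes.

For first-order series with pure A initially, C_P(t) = k₁C_{A0}/(k₂−k₁)·(e^(−k₁t) − e^(−k₂t)).
e^(−k₁t) = e^(−0.260×1.34) = e^(−0.3484) = 0.7058; e^(−k₂t) = e^(−3.819) = 0.02195.
C_P = 0.260×3.88/(2.85−0.260) × (0.7058−0.02195) = 0.3895×0.6839 = 0.2664 kmol/m³.
C_A = C_{A0}e^(−k₁t) = 2.739 kmol/m³, so C_Q = C_{A0}−C_A−C_P = 0.8751 kmol/m³; C_P/C_Q = 0.304.

0.304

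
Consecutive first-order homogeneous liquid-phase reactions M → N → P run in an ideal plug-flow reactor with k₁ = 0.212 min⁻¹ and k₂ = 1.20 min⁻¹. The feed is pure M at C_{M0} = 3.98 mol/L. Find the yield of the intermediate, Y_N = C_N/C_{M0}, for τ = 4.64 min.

0.0794

Solving the coupled first-order balances gives C_N(τ) = [k₁/(k₂−k₁)]·C_{M0}·(e^(−k₁τ) − e^(−k₂τ)).
e^(−k₁τ) = e^(−0.212×4.64) = e^(−0.9837) = 0.3739; e^(−k₂τ) = e^(−5.568) = 0.003818.
C_N = 0.212×3.98/(1.20−0.212) × (0.3739−0.003818) = 0.8540×0.3701 = 0.3161 mol/L.
Y_N = C_N/C_{M0} = 0.3161/3.98 = 0.0794.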